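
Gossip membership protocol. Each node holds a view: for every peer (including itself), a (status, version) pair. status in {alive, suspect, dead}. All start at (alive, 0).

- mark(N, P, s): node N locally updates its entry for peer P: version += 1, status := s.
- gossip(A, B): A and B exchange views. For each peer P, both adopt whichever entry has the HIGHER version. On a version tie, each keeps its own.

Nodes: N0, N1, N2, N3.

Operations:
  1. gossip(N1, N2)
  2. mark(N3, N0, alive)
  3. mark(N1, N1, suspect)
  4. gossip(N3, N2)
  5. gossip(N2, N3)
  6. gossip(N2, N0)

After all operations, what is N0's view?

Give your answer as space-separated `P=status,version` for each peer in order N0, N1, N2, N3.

Answer: N0=alive,1 N1=alive,0 N2=alive,0 N3=alive,0

Derivation:
Op 1: gossip N1<->N2 -> N1.N0=(alive,v0) N1.N1=(alive,v0) N1.N2=(alive,v0) N1.N3=(alive,v0) | N2.N0=(alive,v0) N2.N1=(alive,v0) N2.N2=(alive,v0) N2.N3=(alive,v0)
Op 2: N3 marks N0=alive -> (alive,v1)
Op 3: N1 marks N1=suspect -> (suspect,v1)
Op 4: gossip N3<->N2 -> N3.N0=(alive,v1) N3.N1=(alive,v0) N3.N2=(alive,v0) N3.N3=(alive,v0) | N2.N0=(alive,v1) N2.N1=(alive,v0) N2.N2=(alive,v0) N2.N3=(alive,v0)
Op 5: gossip N2<->N3 -> N2.N0=(alive,v1) N2.N1=(alive,v0) N2.N2=(alive,v0) N2.N3=(alive,v0) | N3.N0=(alive,v1) N3.N1=(alive,v0) N3.N2=(alive,v0) N3.N3=(alive,v0)
Op 6: gossip N2<->N0 -> N2.N0=(alive,v1) N2.N1=(alive,v0) N2.N2=(alive,v0) N2.N3=(alive,v0) | N0.N0=(alive,v1) N0.N1=(alive,v0) N0.N2=(alive,v0) N0.N3=(alive,v0)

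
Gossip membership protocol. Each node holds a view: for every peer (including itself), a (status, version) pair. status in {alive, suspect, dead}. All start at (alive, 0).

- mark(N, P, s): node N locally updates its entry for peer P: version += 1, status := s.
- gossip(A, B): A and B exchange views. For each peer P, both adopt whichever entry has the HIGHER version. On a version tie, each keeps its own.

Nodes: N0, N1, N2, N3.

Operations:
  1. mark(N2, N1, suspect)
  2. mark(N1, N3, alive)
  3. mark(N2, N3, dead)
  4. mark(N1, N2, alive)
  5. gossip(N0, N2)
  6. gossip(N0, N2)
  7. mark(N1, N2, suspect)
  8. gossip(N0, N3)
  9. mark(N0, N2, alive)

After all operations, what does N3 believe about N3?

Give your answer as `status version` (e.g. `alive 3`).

Op 1: N2 marks N1=suspect -> (suspect,v1)
Op 2: N1 marks N3=alive -> (alive,v1)
Op 3: N2 marks N3=dead -> (dead,v1)
Op 4: N1 marks N2=alive -> (alive,v1)
Op 5: gossip N0<->N2 -> N0.N0=(alive,v0) N0.N1=(suspect,v1) N0.N2=(alive,v0) N0.N3=(dead,v1) | N2.N0=(alive,v0) N2.N1=(suspect,v1) N2.N2=(alive,v0) N2.N3=(dead,v1)
Op 6: gossip N0<->N2 -> N0.N0=(alive,v0) N0.N1=(suspect,v1) N0.N2=(alive,v0) N0.N3=(dead,v1) | N2.N0=(alive,v0) N2.N1=(suspect,v1) N2.N2=(alive,v0) N2.N3=(dead,v1)
Op 7: N1 marks N2=suspect -> (suspect,v2)
Op 8: gossip N0<->N3 -> N0.N0=(alive,v0) N0.N1=(suspect,v1) N0.N2=(alive,v0) N0.N3=(dead,v1) | N3.N0=(alive,v0) N3.N1=(suspect,v1) N3.N2=(alive,v0) N3.N3=(dead,v1)
Op 9: N0 marks N2=alive -> (alive,v1)

Answer: dead 1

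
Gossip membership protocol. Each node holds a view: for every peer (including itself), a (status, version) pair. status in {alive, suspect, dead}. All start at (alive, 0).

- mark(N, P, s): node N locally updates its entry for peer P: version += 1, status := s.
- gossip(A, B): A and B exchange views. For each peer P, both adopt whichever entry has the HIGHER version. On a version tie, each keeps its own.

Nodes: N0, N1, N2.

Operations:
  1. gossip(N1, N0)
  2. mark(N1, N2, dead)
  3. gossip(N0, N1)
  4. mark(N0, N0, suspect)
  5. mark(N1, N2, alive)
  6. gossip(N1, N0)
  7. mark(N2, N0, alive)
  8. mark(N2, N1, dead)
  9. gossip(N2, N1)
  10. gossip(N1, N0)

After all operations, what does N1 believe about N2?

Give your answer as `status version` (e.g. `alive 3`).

Answer: alive 2

Derivation:
Op 1: gossip N1<->N0 -> N1.N0=(alive,v0) N1.N1=(alive,v0) N1.N2=(alive,v0) | N0.N0=(alive,v0) N0.N1=(alive,v0) N0.N2=(alive,v0)
Op 2: N1 marks N2=dead -> (dead,v1)
Op 3: gossip N0<->N1 -> N0.N0=(alive,v0) N0.N1=(alive,v0) N0.N2=(dead,v1) | N1.N0=(alive,v0) N1.N1=(alive,v0) N1.N2=(dead,v1)
Op 4: N0 marks N0=suspect -> (suspect,v1)
Op 5: N1 marks N2=alive -> (alive,v2)
Op 6: gossip N1<->N0 -> N1.N0=(suspect,v1) N1.N1=(alive,v0) N1.N2=(alive,v2) | N0.N0=(suspect,v1) N0.N1=(alive,v0) N0.N2=(alive,v2)
Op 7: N2 marks N0=alive -> (alive,v1)
Op 8: N2 marks N1=dead -> (dead,v1)
Op 9: gossip N2<->N1 -> N2.N0=(alive,v1) N2.N1=(dead,v1) N2.N2=(alive,v2) | N1.N0=(suspect,v1) N1.N1=(dead,v1) N1.N2=(alive,v2)
Op 10: gossip N1<->N0 -> N1.N0=(suspect,v1) N1.N1=(dead,v1) N1.N2=(alive,v2) | N0.N0=(suspect,v1) N0.N1=(dead,v1) N0.N2=(alive,v2)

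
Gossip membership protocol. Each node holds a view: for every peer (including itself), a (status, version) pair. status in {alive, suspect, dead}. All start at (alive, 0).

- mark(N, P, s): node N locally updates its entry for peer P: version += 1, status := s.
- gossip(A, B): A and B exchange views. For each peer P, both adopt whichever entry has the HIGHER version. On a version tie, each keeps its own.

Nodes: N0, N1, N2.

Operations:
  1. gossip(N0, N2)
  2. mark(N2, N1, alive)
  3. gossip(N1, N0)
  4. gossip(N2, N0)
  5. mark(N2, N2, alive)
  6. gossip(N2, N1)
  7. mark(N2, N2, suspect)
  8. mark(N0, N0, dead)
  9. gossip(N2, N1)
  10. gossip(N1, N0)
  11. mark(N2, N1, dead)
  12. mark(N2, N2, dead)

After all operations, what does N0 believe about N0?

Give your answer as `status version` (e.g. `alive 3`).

Answer: dead 1

Derivation:
Op 1: gossip N0<->N2 -> N0.N0=(alive,v0) N0.N1=(alive,v0) N0.N2=(alive,v0) | N2.N0=(alive,v0) N2.N1=(alive,v0) N2.N2=(alive,v0)
Op 2: N2 marks N1=alive -> (alive,v1)
Op 3: gossip N1<->N0 -> N1.N0=(alive,v0) N1.N1=(alive,v0) N1.N2=(alive,v0) | N0.N0=(alive,v0) N0.N1=(alive,v0) N0.N2=(alive,v0)
Op 4: gossip N2<->N0 -> N2.N0=(alive,v0) N2.N1=(alive,v1) N2.N2=(alive,v0) | N0.N0=(alive,v0) N0.N1=(alive,v1) N0.N2=(alive,v0)
Op 5: N2 marks N2=alive -> (alive,v1)
Op 6: gossip N2<->N1 -> N2.N0=(alive,v0) N2.N1=(alive,v1) N2.N2=(alive,v1) | N1.N0=(alive,v0) N1.N1=(alive,v1) N1.N2=(alive,v1)
Op 7: N2 marks N2=suspect -> (suspect,v2)
Op 8: N0 marks N0=dead -> (dead,v1)
Op 9: gossip N2<->N1 -> N2.N0=(alive,v0) N2.N1=(alive,v1) N2.N2=(suspect,v2) | N1.N0=(alive,v0) N1.N1=(alive,v1) N1.N2=(suspect,v2)
Op 10: gossip N1<->N0 -> N1.N0=(dead,v1) N1.N1=(alive,v1) N1.N2=(suspect,v2) | N0.N0=(dead,v1) N0.N1=(alive,v1) N0.N2=(suspect,v2)
Op 11: N2 marks N1=dead -> (dead,v2)
Op 12: N2 marks N2=dead -> (dead,v3)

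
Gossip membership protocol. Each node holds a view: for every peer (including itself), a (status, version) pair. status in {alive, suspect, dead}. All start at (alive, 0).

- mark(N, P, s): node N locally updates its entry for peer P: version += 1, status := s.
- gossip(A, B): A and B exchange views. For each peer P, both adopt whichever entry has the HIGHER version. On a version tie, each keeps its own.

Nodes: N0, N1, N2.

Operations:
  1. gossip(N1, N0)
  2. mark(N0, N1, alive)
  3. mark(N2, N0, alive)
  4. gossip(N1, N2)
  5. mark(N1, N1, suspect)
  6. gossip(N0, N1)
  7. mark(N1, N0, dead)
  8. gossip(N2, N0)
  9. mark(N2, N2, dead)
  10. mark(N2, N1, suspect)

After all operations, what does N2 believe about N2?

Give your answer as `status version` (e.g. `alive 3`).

Op 1: gossip N1<->N0 -> N1.N0=(alive,v0) N1.N1=(alive,v0) N1.N2=(alive,v0) | N0.N0=(alive,v0) N0.N1=(alive,v0) N0.N2=(alive,v0)
Op 2: N0 marks N1=alive -> (alive,v1)
Op 3: N2 marks N0=alive -> (alive,v1)
Op 4: gossip N1<->N2 -> N1.N0=(alive,v1) N1.N1=(alive,v0) N1.N2=(alive,v0) | N2.N0=(alive,v1) N2.N1=(alive,v0) N2.N2=(alive,v0)
Op 5: N1 marks N1=suspect -> (suspect,v1)
Op 6: gossip N0<->N1 -> N0.N0=(alive,v1) N0.N1=(alive,v1) N0.N2=(alive,v0) | N1.N0=(alive,v1) N1.N1=(suspect,v1) N1.N2=(alive,v0)
Op 7: N1 marks N0=dead -> (dead,v2)
Op 8: gossip N2<->N0 -> N2.N0=(alive,v1) N2.N1=(alive,v1) N2.N2=(alive,v0) | N0.N0=(alive,v1) N0.N1=(alive,v1) N0.N2=(alive,v0)
Op 9: N2 marks N2=dead -> (dead,v1)
Op 10: N2 marks N1=suspect -> (suspect,v2)

Answer: dead 1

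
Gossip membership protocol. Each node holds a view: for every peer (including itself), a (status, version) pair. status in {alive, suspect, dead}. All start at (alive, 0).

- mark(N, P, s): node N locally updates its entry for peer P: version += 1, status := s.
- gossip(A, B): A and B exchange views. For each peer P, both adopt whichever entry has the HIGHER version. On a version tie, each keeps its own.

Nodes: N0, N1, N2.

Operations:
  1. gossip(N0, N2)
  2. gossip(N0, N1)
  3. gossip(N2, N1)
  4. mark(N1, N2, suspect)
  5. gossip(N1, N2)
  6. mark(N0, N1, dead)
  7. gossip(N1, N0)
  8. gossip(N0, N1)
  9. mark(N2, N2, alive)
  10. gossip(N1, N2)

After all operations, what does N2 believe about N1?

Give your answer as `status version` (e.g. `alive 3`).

Answer: dead 1

Derivation:
Op 1: gossip N0<->N2 -> N0.N0=(alive,v0) N0.N1=(alive,v0) N0.N2=(alive,v0) | N2.N0=(alive,v0) N2.N1=(alive,v0) N2.N2=(alive,v0)
Op 2: gossip N0<->N1 -> N0.N0=(alive,v0) N0.N1=(alive,v0) N0.N2=(alive,v0) | N1.N0=(alive,v0) N1.N1=(alive,v0) N1.N2=(alive,v0)
Op 3: gossip N2<->N1 -> N2.N0=(alive,v0) N2.N1=(alive,v0) N2.N2=(alive,v0) | N1.N0=(alive,v0) N1.N1=(alive,v0) N1.N2=(alive,v0)
Op 4: N1 marks N2=suspect -> (suspect,v1)
Op 5: gossip N1<->N2 -> N1.N0=(alive,v0) N1.N1=(alive,v0) N1.N2=(suspect,v1) | N2.N0=(alive,v0) N2.N1=(alive,v0) N2.N2=(suspect,v1)
Op 6: N0 marks N1=dead -> (dead,v1)
Op 7: gossip N1<->N0 -> N1.N0=(alive,v0) N1.N1=(dead,v1) N1.N2=(suspect,v1) | N0.N0=(alive,v0) N0.N1=(dead,v1) N0.N2=(suspect,v1)
Op 8: gossip N0<->N1 -> N0.N0=(alive,v0) N0.N1=(dead,v1) N0.N2=(suspect,v1) | N1.N0=(alive,v0) N1.N1=(dead,v1) N1.N2=(suspect,v1)
Op 9: N2 marks N2=alive -> (alive,v2)
Op 10: gossip N1<->N2 -> N1.N0=(alive,v0) N1.N1=(dead,v1) N1.N2=(alive,v2) | N2.N0=(alive,v0) N2.N1=(dead,v1) N2.N2=(alive,v2)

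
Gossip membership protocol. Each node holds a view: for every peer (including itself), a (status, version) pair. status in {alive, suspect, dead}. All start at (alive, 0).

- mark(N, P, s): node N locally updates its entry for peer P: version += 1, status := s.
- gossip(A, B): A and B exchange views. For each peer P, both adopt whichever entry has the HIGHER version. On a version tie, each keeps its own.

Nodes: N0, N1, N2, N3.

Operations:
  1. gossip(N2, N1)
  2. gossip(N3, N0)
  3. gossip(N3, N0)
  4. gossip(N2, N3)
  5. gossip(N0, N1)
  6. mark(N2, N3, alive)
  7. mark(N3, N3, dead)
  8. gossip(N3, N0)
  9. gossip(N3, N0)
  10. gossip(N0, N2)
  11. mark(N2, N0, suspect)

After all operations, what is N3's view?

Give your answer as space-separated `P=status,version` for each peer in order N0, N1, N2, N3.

Op 1: gossip N2<->N1 -> N2.N0=(alive,v0) N2.N1=(alive,v0) N2.N2=(alive,v0) N2.N3=(alive,v0) | N1.N0=(alive,v0) N1.N1=(alive,v0) N1.N2=(alive,v0) N1.N3=(alive,v0)
Op 2: gossip N3<->N0 -> N3.N0=(alive,v0) N3.N1=(alive,v0) N3.N2=(alive,v0) N3.N3=(alive,v0) | N0.N0=(alive,v0) N0.N1=(alive,v0) N0.N2=(alive,v0) N0.N3=(alive,v0)
Op 3: gossip N3<->N0 -> N3.N0=(alive,v0) N3.N1=(alive,v0) N3.N2=(alive,v0) N3.N3=(alive,v0) | N0.N0=(alive,v0) N0.N1=(alive,v0) N0.N2=(alive,v0) N0.N3=(alive,v0)
Op 4: gossip N2<->N3 -> N2.N0=(alive,v0) N2.N1=(alive,v0) N2.N2=(alive,v0) N2.N3=(alive,v0) | N3.N0=(alive,v0) N3.N1=(alive,v0) N3.N2=(alive,v0) N3.N3=(alive,v0)
Op 5: gossip N0<->N1 -> N0.N0=(alive,v0) N0.N1=(alive,v0) N0.N2=(alive,v0) N0.N3=(alive,v0) | N1.N0=(alive,v0) N1.N1=(alive,v0) N1.N2=(alive,v0) N1.N3=(alive,v0)
Op 6: N2 marks N3=alive -> (alive,v1)
Op 7: N3 marks N3=dead -> (dead,v1)
Op 8: gossip N3<->N0 -> N3.N0=(alive,v0) N3.N1=(alive,v0) N3.N2=(alive,v0) N3.N3=(dead,v1) | N0.N0=(alive,v0) N0.N1=(alive,v0) N0.N2=(alive,v0) N0.N3=(dead,v1)
Op 9: gossip N3<->N0 -> N3.N0=(alive,v0) N3.N1=(alive,v0) N3.N2=(alive,v0) N3.N3=(dead,v1) | N0.N0=(alive,v0) N0.N1=(alive,v0) N0.N2=(alive,v0) N0.N3=(dead,v1)
Op 10: gossip N0<->N2 -> N0.N0=(alive,v0) N0.N1=(alive,v0) N0.N2=(alive,v0) N0.N3=(dead,v1) | N2.N0=(alive,v0) N2.N1=(alive,v0) N2.N2=(alive,v0) N2.N3=(alive,v1)
Op 11: N2 marks N0=suspect -> (suspect,v1)

Answer: N0=alive,0 N1=alive,0 N2=alive,0 N3=dead,1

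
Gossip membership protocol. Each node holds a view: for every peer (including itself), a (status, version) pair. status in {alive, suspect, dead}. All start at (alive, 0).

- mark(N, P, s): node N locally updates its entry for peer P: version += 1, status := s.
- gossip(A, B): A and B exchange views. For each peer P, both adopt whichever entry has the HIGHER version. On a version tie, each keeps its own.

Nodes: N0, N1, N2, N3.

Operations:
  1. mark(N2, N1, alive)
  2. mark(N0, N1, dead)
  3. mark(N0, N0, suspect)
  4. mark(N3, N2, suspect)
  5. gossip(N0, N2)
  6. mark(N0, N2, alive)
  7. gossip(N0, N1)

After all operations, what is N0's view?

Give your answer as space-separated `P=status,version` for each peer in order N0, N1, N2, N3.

Answer: N0=suspect,1 N1=dead,1 N2=alive,1 N3=alive,0

Derivation:
Op 1: N2 marks N1=alive -> (alive,v1)
Op 2: N0 marks N1=dead -> (dead,v1)
Op 3: N0 marks N0=suspect -> (suspect,v1)
Op 4: N3 marks N2=suspect -> (suspect,v1)
Op 5: gossip N0<->N2 -> N0.N0=(suspect,v1) N0.N1=(dead,v1) N0.N2=(alive,v0) N0.N3=(alive,v0) | N2.N0=(suspect,v1) N2.N1=(alive,v1) N2.N2=(alive,v0) N2.N3=(alive,v0)
Op 6: N0 marks N2=alive -> (alive,v1)
Op 7: gossip N0<->N1 -> N0.N0=(suspect,v1) N0.N1=(dead,v1) N0.N2=(alive,v1) N0.N3=(alive,v0) | N1.N0=(suspect,v1) N1.N1=(dead,v1) N1.N2=(alive,v1) N1.N3=(alive,v0)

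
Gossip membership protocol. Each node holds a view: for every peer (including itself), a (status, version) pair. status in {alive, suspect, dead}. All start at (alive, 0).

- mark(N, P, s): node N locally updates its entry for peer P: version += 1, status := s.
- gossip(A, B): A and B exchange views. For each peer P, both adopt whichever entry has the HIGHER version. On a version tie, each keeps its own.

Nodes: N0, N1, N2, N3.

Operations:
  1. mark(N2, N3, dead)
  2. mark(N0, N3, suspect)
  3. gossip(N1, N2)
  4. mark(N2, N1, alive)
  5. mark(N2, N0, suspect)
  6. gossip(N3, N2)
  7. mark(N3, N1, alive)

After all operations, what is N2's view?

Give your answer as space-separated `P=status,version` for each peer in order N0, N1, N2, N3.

Answer: N0=suspect,1 N1=alive,1 N2=alive,0 N3=dead,1

Derivation:
Op 1: N2 marks N3=dead -> (dead,v1)
Op 2: N0 marks N3=suspect -> (suspect,v1)
Op 3: gossip N1<->N2 -> N1.N0=(alive,v0) N1.N1=(alive,v0) N1.N2=(alive,v0) N1.N3=(dead,v1) | N2.N0=(alive,v0) N2.N1=(alive,v0) N2.N2=(alive,v0) N2.N3=(dead,v1)
Op 4: N2 marks N1=alive -> (alive,v1)
Op 5: N2 marks N0=suspect -> (suspect,v1)
Op 6: gossip N3<->N2 -> N3.N0=(suspect,v1) N3.N1=(alive,v1) N3.N2=(alive,v0) N3.N3=(dead,v1) | N2.N0=(suspect,v1) N2.N1=(alive,v1) N2.N2=(alive,v0) N2.N3=(dead,v1)
Op 7: N3 marks N1=alive -> (alive,v2)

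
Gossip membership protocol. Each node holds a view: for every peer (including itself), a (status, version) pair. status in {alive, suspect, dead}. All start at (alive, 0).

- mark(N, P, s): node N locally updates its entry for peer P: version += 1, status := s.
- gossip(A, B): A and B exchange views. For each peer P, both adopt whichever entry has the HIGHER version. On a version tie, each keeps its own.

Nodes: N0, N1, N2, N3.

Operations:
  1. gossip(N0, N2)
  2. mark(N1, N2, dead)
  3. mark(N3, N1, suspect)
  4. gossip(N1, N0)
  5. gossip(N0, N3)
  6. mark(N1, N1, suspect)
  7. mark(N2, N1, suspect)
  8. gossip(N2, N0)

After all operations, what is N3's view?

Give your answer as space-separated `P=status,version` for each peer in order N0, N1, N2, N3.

Answer: N0=alive,0 N1=suspect,1 N2=dead,1 N3=alive,0

Derivation:
Op 1: gossip N0<->N2 -> N0.N0=(alive,v0) N0.N1=(alive,v0) N0.N2=(alive,v0) N0.N3=(alive,v0) | N2.N0=(alive,v0) N2.N1=(alive,v0) N2.N2=(alive,v0) N2.N3=(alive,v0)
Op 2: N1 marks N2=dead -> (dead,v1)
Op 3: N3 marks N1=suspect -> (suspect,v1)
Op 4: gossip N1<->N0 -> N1.N0=(alive,v0) N1.N1=(alive,v0) N1.N2=(dead,v1) N1.N3=(alive,v0) | N0.N0=(alive,v0) N0.N1=(alive,v0) N0.N2=(dead,v1) N0.N3=(alive,v0)
Op 5: gossip N0<->N3 -> N0.N0=(alive,v0) N0.N1=(suspect,v1) N0.N2=(dead,v1) N0.N3=(alive,v0) | N3.N0=(alive,v0) N3.N1=(suspect,v1) N3.N2=(dead,v1) N3.N3=(alive,v0)
Op 6: N1 marks N1=suspect -> (suspect,v1)
Op 7: N2 marks N1=suspect -> (suspect,v1)
Op 8: gossip N2<->N0 -> N2.N0=(alive,v0) N2.N1=(suspect,v1) N2.N2=(dead,v1) N2.N3=(alive,v0) | N0.N0=(alive,v0) N0.N1=(suspect,v1) N0.N2=(dead,v1) N0.N3=(alive,v0)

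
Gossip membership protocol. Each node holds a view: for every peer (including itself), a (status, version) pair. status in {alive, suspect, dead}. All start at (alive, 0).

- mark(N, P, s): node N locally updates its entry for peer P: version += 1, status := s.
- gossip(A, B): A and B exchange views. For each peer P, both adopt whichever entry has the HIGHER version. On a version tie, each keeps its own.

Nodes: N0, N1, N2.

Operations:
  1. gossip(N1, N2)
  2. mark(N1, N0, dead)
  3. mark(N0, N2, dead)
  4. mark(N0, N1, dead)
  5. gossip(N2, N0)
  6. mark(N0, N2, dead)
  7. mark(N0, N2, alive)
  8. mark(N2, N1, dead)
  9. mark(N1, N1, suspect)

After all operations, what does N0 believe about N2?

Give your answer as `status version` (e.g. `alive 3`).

Op 1: gossip N1<->N2 -> N1.N0=(alive,v0) N1.N1=(alive,v0) N1.N2=(alive,v0) | N2.N0=(alive,v0) N2.N1=(alive,v0) N2.N2=(alive,v0)
Op 2: N1 marks N0=dead -> (dead,v1)
Op 3: N0 marks N2=dead -> (dead,v1)
Op 4: N0 marks N1=dead -> (dead,v1)
Op 5: gossip N2<->N0 -> N2.N0=(alive,v0) N2.N1=(dead,v1) N2.N2=(dead,v1) | N0.N0=(alive,v0) N0.N1=(dead,v1) N0.N2=(dead,v1)
Op 6: N0 marks N2=dead -> (dead,v2)
Op 7: N0 marks N2=alive -> (alive,v3)
Op 8: N2 marks N1=dead -> (dead,v2)
Op 9: N1 marks N1=suspect -> (suspect,v1)

Answer: alive 3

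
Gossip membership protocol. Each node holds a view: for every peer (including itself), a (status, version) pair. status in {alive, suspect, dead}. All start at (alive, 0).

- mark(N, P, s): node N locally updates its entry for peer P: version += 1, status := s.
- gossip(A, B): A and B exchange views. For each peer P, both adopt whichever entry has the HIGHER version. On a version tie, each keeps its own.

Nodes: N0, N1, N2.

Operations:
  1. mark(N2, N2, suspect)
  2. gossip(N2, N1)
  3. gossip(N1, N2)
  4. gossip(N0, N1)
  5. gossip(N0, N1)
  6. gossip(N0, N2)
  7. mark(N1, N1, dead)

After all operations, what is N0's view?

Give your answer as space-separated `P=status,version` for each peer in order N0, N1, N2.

Answer: N0=alive,0 N1=alive,0 N2=suspect,1

Derivation:
Op 1: N2 marks N2=suspect -> (suspect,v1)
Op 2: gossip N2<->N1 -> N2.N0=(alive,v0) N2.N1=(alive,v0) N2.N2=(suspect,v1) | N1.N0=(alive,v0) N1.N1=(alive,v0) N1.N2=(suspect,v1)
Op 3: gossip N1<->N2 -> N1.N0=(alive,v0) N1.N1=(alive,v0) N1.N2=(suspect,v1) | N2.N0=(alive,v0) N2.N1=(alive,v0) N2.N2=(suspect,v1)
Op 4: gossip N0<->N1 -> N0.N0=(alive,v0) N0.N1=(alive,v0) N0.N2=(suspect,v1) | N1.N0=(alive,v0) N1.N1=(alive,v0) N1.N2=(suspect,v1)
Op 5: gossip N0<->N1 -> N0.N0=(alive,v0) N0.N1=(alive,v0) N0.N2=(suspect,v1) | N1.N0=(alive,v0) N1.N1=(alive,v0) N1.N2=(suspect,v1)
Op 6: gossip N0<->N2 -> N0.N0=(alive,v0) N0.N1=(alive,v0) N0.N2=(suspect,v1) | N2.N0=(alive,v0) N2.N1=(alive,v0) N2.N2=(suspect,v1)
Op 7: N1 marks N1=dead -> (dead,v1)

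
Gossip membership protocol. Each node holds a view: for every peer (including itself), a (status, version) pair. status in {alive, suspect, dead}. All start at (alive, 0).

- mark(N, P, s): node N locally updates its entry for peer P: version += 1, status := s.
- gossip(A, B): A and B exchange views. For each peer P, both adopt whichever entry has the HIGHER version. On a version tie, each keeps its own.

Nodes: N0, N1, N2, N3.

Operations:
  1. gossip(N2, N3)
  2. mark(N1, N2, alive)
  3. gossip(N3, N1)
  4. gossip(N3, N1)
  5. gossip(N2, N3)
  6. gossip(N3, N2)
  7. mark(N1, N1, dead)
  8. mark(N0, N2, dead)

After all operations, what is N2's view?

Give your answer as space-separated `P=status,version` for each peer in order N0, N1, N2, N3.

Answer: N0=alive,0 N1=alive,0 N2=alive,1 N3=alive,0

Derivation:
Op 1: gossip N2<->N3 -> N2.N0=(alive,v0) N2.N1=(alive,v0) N2.N2=(alive,v0) N2.N3=(alive,v0) | N3.N0=(alive,v0) N3.N1=(alive,v0) N3.N2=(alive,v0) N3.N3=(alive,v0)
Op 2: N1 marks N2=alive -> (alive,v1)
Op 3: gossip N3<->N1 -> N3.N0=(alive,v0) N3.N1=(alive,v0) N3.N2=(alive,v1) N3.N3=(alive,v0) | N1.N0=(alive,v0) N1.N1=(alive,v0) N1.N2=(alive,v1) N1.N3=(alive,v0)
Op 4: gossip N3<->N1 -> N3.N0=(alive,v0) N3.N1=(alive,v0) N3.N2=(alive,v1) N3.N3=(alive,v0) | N1.N0=(alive,v0) N1.N1=(alive,v0) N1.N2=(alive,v1) N1.N3=(alive,v0)
Op 5: gossip N2<->N3 -> N2.N0=(alive,v0) N2.N1=(alive,v0) N2.N2=(alive,v1) N2.N3=(alive,v0) | N3.N0=(alive,v0) N3.N1=(alive,v0) N3.N2=(alive,v1) N3.N3=(alive,v0)
Op 6: gossip N3<->N2 -> N3.N0=(alive,v0) N3.N1=(alive,v0) N3.N2=(alive,v1) N3.N3=(alive,v0) | N2.N0=(alive,v0) N2.N1=(alive,v0) N2.N2=(alive,v1) N2.N3=(alive,v0)
Op 7: N1 marks N1=dead -> (dead,v1)
Op 8: N0 marks N2=dead -> (dead,v1)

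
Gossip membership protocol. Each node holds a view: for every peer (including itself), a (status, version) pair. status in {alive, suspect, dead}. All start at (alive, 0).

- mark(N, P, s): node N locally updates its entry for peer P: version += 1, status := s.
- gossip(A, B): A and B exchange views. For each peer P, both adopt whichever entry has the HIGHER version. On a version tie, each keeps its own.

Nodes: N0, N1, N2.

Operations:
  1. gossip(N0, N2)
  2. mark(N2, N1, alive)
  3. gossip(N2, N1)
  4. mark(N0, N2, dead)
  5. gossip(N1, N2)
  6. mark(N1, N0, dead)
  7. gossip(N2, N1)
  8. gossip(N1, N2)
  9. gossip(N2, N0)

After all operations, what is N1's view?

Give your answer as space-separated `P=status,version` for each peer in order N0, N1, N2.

Op 1: gossip N0<->N2 -> N0.N0=(alive,v0) N0.N1=(alive,v0) N0.N2=(alive,v0) | N2.N0=(alive,v0) N2.N1=(alive,v0) N2.N2=(alive,v0)
Op 2: N2 marks N1=alive -> (alive,v1)
Op 3: gossip N2<->N1 -> N2.N0=(alive,v0) N2.N1=(alive,v1) N2.N2=(alive,v0) | N1.N0=(alive,v0) N1.N1=(alive,v1) N1.N2=(alive,v0)
Op 4: N0 marks N2=dead -> (dead,v1)
Op 5: gossip N1<->N2 -> N1.N0=(alive,v0) N1.N1=(alive,v1) N1.N2=(alive,v0) | N2.N0=(alive,v0) N2.N1=(alive,v1) N2.N2=(alive,v0)
Op 6: N1 marks N0=dead -> (dead,v1)
Op 7: gossip N2<->N1 -> N2.N0=(dead,v1) N2.N1=(alive,v1) N2.N2=(alive,v0) | N1.N0=(dead,v1) N1.N1=(alive,v1) N1.N2=(alive,v0)
Op 8: gossip N1<->N2 -> N1.N0=(dead,v1) N1.N1=(alive,v1) N1.N2=(alive,v0) | N2.N0=(dead,v1) N2.N1=(alive,v1) N2.N2=(alive,v0)
Op 9: gossip N2<->N0 -> N2.N0=(dead,v1) N2.N1=(alive,v1) N2.N2=(dead,v1) | N0.N0=(dead,v1) N0.N1=(alive,v1) N0.N2=(dead,v1)

Answer: N0=dead,1 N1=alive,1 N2=alive,0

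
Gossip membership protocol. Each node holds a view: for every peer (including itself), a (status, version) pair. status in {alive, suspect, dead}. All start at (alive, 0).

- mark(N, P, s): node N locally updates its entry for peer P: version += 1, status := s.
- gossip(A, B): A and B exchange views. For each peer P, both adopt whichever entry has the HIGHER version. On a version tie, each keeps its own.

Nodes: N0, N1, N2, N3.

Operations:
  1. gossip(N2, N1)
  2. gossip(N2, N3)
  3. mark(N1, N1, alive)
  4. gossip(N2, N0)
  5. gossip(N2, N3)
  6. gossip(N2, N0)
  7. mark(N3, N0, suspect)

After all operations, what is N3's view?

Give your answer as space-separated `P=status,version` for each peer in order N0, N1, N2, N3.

Op 1: gossip N2<->N1 -> N2.N0=(alive,v0) N2.N1=(alive,v0) N2.N2=(alive,v0) N2.N3=(alive,v0) | N1.N0=(alive,v0) N1.N1=(alive,v0) N1.N2=(alive,v0) N1.N3=(alive,v0)
Op 2: gossip N2<->N3 -> N2.N0=(alive,v0) N2.N1=(alive,v0) N2.N2=(alive,v0) N2.N3=(alive,v0) | N3.N0=(alive,v0) N3.N1=(alive,v0) N3.N2=(alive,v0) N3.N3=(alive,v0)
Op 3: N1 marks N1=alive -> (alive,v1)
Op 4: gossip N2<->N0 -> N2.N0=(alive,v0) N2.N1=(alive,v0) N2.N2=(alive,v0) N2.N3=(alive,v0) | N0.N0=(alive,v0) N0.N1=(alive,v0) N0.N2=(alive,v0) N0.N3=(alive,v0)
Op 5: gossip N2<->N3 -> N2.N0=(alive,v0) N2.N1=(alive,v0) N2.N2=(alive,v0) N2.N3=(alive,v0) | N3.N0=(alive,v0) N3.N1=(alive,v0) N3.N2=(alive,v0) N3.N3=(alive,v0)
Op 6: gossip N2<->N0 -> N2.N0=(alive,v0) N2.N1=(alive,v0) N2.N2=(alive,v0) N2.N3=(alive,v0) | N0.N0=(alive,v0) N0.N1=(alive,v0) N0.N2=(alive,v0) N0.N3=(alive,v0)
Op 7: N3 marks N0=suspect -> (suspect,v1)

Answer: N0=suspect,1 N1=alive,0 N2=alive,0 N3=alive,0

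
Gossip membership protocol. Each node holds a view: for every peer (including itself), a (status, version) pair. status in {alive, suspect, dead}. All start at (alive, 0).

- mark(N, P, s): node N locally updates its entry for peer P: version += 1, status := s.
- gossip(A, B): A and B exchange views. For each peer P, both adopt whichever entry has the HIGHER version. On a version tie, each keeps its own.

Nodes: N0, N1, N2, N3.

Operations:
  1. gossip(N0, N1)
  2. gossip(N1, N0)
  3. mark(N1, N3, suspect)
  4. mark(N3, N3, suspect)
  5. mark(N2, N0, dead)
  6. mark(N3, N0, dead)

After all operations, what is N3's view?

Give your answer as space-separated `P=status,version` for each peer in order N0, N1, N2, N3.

Op 1: gossip N0<->N1 -> N0.N0=(alive,v0) N0.N1=(alive,v0) N0.N2=(alive,v0) N0.N3=(alive,v0) | N1.N0=(alive,v0) N1.N1=(alive,v0) N1.N2=(alive,v0) N1.N3=(alive,v0)
Op 2: gossip N1<->N0 -> N1.N0=(alive,v0) N1.N1=(alive,v0) N1.N2=(alive,v0) N1.N3=(alive,v0) | N0.N0=(alive,v0) N0.N1=(alive,v0) N0.N2=(alive,v0) N0.N3=(alive,v0)
Op 3: N1 marks N3=suspect -> (suspect,v1)
Op 4: N3 marks N3=suspect -> (suspect,v1)
Op 5: N2 marks N0=dead -> (dead,v1)
Op 6: N3 marks N0=dead -> (dead,v1)

Answer: N0=dead,1 N1=alive,0 N2=alive,0 N3=suspect,1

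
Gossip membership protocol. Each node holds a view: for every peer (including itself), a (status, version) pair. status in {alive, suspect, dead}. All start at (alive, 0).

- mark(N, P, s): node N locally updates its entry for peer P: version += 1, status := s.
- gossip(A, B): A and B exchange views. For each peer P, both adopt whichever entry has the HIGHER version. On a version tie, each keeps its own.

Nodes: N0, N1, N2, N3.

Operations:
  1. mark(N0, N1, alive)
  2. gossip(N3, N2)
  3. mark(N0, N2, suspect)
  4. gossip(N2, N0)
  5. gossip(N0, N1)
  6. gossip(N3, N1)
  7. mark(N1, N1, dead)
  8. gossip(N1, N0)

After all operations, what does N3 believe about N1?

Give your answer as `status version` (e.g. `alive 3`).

Op 1: N0 marks N1=alive -> (alive,v1)
Op 2: gossip N3<->N2 -> N3.N0=(alive,v0) N3.N1=(alive,v0) N3.N2=(alive,v0) N3.N3=(alive,v0) | N2.N0=(alive,v0) N2.N1=(alive,v0) N2.N2=(alive,v0) N2.N3=(alive,v0)
Op 3: N0 marks N2=suspect -> (suspect,v1)
Op 4: gossip N2<->N0 -> N2.N0=(alive,v0) N2.N1=(alive,v1) N2.N2=(suspect,v1) N2.N3=(alive,v0) | N0.N0=(alive,v0) N0.N1=(alive,v1) N0.N2=(suspect,v1) N0.N3=(alive,v0)
Op 5: gossip N0<->N1 -> N0.N0=(alive,v0) N0.N1=(alive,v1) N0.N2=(suspect,v1) N0.N3=(alive,v0) | N1.N0=(alive,v0) N1.N1=(alive,v1) N1.N2=(suspect,v1) N1.N3=(alive,v0)
Op 6: gossip N3<->N1 -> N3.N0=(alive,v0) N3.N1=(alive,v1) N3.N2=(suspect,v1) N3.N3=(alive,v0) | N1.N0=(alive,v0) N1.N1=(alive,v1) N1.N2=(suspect,v1) N1.N3=(alive,v0)
Op 7: N1 marks N1=dead -> (dead,v2)
Op 8: gossip N1<->N0 -> N1.N0=(alive,v0) N1.N1=(dead,v2) N1.N2=(suspect,v1) N1.N3=(alive,v0) | N0.N0=(alive,v0) N0.N1=(dead,v2) N0.N2=(suspect,v1) N0.N3=(alive,v0)

Answer: alive 1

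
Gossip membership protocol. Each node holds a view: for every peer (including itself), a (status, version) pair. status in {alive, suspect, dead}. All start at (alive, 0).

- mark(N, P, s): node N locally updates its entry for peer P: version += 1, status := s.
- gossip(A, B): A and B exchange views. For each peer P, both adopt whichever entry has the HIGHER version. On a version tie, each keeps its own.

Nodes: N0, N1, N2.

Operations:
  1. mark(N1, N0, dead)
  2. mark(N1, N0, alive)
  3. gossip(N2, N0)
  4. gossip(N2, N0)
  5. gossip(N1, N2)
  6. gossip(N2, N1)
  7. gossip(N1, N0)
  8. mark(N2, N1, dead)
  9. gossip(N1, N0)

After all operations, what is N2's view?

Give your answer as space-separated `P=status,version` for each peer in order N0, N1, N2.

Op 1: N1 marks N0=dead -> (dead,v1)
Op 2: N1 marks N0=alive -> (alive,v2)
Op 3: gossip N2<->N0 -> N2.N0=(alive,v0) N2.N1=(alive,v0) N2.N2=(alive,v0) | N0.N0=(alive,v0) N0.N1=(alive,v0) N0.N2=(alive,v0)
Op 4: gossip N2<->N0 -> N2.N0=(alive,v0) N2.N1=(alive,v0) N2.N2=(alive,v0) | N0.N0=(alive,v0) N0.N1=(alive,v0) N0.N2=(alive,v0)
Op 5: gossip N1<->N2 -> N1.N0=(alive,v2) N1.N1=(alive,v0) N1.N2=(alive,v0) | N2.N0=(alive,v2) N2.N1=(alive,v0) N2.N2=(alive,v0)
Op 6: gossip N2<->N1 -> N2.N0=(alive,v2) N2.N1=(alive,v0) N2.N2=(alive,v0) | N1.N0=(alive,v2) N1.N1=(alive,v0) N1.N2=(alive,v0)
Op 7: gossip N1<->N0 -> N1.N0=(alive,v2) N1.N1=(alive,v0) N1.N2=(alive,v0) | N0.N0=(alive,v2) N0.N1=(alive,v0) N0.N2=(alive,v0)
Op 8: N2 marks N1=dead -> (dead,v1)
Op 9: gossip N1<->N0 -> N1.N0=(alive,v2) N1.N1=(alive,v0) N1.N2=(alive,v0) | N0.N0=(alive,v2) N0.N1=(alive,v0) N0.N2=(alive,v0)

Answer: N0=alive,2 N1=dead,1 N2=alive,0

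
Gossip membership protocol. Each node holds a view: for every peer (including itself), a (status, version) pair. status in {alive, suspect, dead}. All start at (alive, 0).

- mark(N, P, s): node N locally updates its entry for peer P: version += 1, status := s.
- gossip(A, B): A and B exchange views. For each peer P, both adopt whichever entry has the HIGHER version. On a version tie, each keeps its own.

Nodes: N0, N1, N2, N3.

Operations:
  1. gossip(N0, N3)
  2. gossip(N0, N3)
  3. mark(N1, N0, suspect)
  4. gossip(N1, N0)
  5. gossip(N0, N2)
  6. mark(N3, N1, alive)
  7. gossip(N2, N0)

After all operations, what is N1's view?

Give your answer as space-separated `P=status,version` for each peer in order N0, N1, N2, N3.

Answer: N0=suspect,1 N1=alive,0 N2=alive,0 N3=alive,0

Derivation:
Op 1: gossip N0<->N3 -> N0.N0=(alive,v0) N0.N1=(alive,v0) N0.N2=(alive,v0) N0.N3=(alive,v0) | N3.N0=(alive,v0) N3.N1=(alive,v0) N3.N2=(alive,v0) N3.N3=(alive,v0)
Op 2: gossip N0<->N3 -> N0.N0=(alive,v0) N0.N1=(alive,v0) N0.N2=(alive,v0) N0.N3=(alive,v0) | N3.N0=(alive,v0) N3.N1=(alive,v0) N3.N2=(alive,v0) N3.N3=(alive,v0)
Op 3: N1 marks N0=suspect -> (suspect,v1)
Op 4: gossip N1<->N0 -> N1.N0=(suspect,v1) N1.N1=(alive,v0) N1.N2=(alive,v0) N1.N3=(alive,v0) | N0.N0=(suspect,v1) N0.N1=(alive,v0) N0.N2=(alive,v0) N0.N3=(alive,v0)
Op 5: gossip N0<->N2 -> N0.N0=(suspect,v1) N0.N1=(alive,v0) N0.N2=(alive,v0) N0.N3=(alive,v0) | N2.N0=(suspect,v1) N2.N1=(alive,v0) N2.N2=(alive,v0) N2.N3=(alive,v0)
Op 6: N3 marks N1=alive -> (alive,v1)
Op 7: gossip N2<->N0 -> N2.N0=(suspect,v1) N2.N1=(alive,v0) N2.N2=(alive,v0) N2.N3=(alive,v0) | N0.N0=(suspect,v1) N0.N1=(alive,v0) N0.N2=(alive,v0) N0.N3=(alive,v0)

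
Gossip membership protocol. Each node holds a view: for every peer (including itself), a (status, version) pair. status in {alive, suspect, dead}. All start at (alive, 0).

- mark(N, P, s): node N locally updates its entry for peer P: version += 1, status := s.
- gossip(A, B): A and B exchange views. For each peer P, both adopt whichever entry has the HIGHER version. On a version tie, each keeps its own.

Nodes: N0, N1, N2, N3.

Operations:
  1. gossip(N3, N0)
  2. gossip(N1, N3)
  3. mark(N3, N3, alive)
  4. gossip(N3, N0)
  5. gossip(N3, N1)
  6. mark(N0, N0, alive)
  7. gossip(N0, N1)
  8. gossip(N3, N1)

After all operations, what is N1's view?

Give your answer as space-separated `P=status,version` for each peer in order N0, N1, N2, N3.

Op 1: gossip N3<->N0 -> N3.N0=(alive,v0) N3.N1=(alive,v0) N3.N2=(alive,v0) N3.N3=(alive,v0) | N0.N0=(alive,v0) N0.N1=(alive,v0) N0.N2=(alive,v0) N0.N3=(alive,v0)
Op 2: gossip N1<->N3 -> N1.N0=(alive,v0) N1.N1=(alive,v0) N1.N2=(alive,v0) N1.N3=(alive,v0) | N3.N0=(alive,v0) N3.N1=(alive,v0) N3.N2=(alive,v0) N3.N3=(alive,v0)
Op 3: N3 marks N3=alive -> (alive,v1)
Op 4: gossip N3<->N0 -> N3.N0=(alive,v0) N3.N1=(alive,v0) N3.N2=(alive,v0) N3.N3=(alive,v1) | N0.N0=(alive,v0) N0.N1=(alive,v0) N0.N2=(alive,v0) N0.N3=(alive,v1)
Op 5: gossip N3<->N1 -> N3.N0=(alive,v0) N3.N1=(alive,v0) N3.N2=(alive,v0) N3.N3=(alive,v1) | N1.N0=(alive,v0) N1.N1=(alive,v0) N1.N2=(alive,v0) N1.N3=(alive,v1)
Op 6: N0 marks N0=alive -> (alive,v1)
Op 7: gossip N0<->N1 -> N0.N0=(alive,v1) N0.N1=(alive,v0) N0.N2=(alive,v0) N0.N3=(alive,v1) | N1.N0=(alive,v1) N1.N1=(alive,v0) N1.N2=(alive,v0) N1.N3=(alive,v1)
Op 8: gossip N3<->N1 -> N3.N0=(alive,v1) N3.N1=(alive,v0) N3.N2=(alive,v0) N3.N3=(alive,v1) | N1.N0=(alive,v1) N1.N1=(alive,v0) N1.N2=(alive,v0) N1.N3=(alive,v1)

Answer: N0=alive,1 N1=alive,0 N2=alive,0 N3=alive,1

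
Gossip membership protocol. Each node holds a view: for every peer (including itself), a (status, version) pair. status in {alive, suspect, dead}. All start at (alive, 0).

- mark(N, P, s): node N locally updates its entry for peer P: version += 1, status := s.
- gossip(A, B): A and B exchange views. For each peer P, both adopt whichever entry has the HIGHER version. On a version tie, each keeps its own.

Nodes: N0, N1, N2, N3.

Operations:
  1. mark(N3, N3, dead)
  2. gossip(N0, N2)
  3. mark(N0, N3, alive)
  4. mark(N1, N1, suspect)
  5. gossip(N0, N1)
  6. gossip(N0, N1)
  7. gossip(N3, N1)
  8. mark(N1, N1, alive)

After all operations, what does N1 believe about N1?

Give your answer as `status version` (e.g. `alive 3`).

Op 1: N3 marks N3=dead -> (dead,v1)
Op 2: gossip N0<->N2 -> N0.N0=(alive,v0) N0.N1=(alive,v0) N0.N2=(alive,v0) N0.N3=(alive,v0) | N2.N0=(alive,v0) N2.N1=(alive,v0) N2.N2=(alive,v0) N2.N3=(alive,v0)
Op 3: N0 marks N3=alive -> (alive,v1)
Op 4: N1 marks N1=suspect -> (suspect,v1)
Op 5: gossip N0<->N1 -> N0.N0=(alive,v0) N0.N1=(suspect,v1) N0.N2=(alive,v0) N0.N3=(alive,v1) | N1.N0=(alive,v0) N1.N1=(suspect,v1) N1.N2=(alive,v0) N1.N3=(alive,v1)
Op 6: gossip N0<->N1 -> N0.N0=(alive,v0) N0.N1=(suspect,v1) N0.N2=(alive,v0) N0.N3=(alive,v1) | N1.N0=(alive,v0) N1.N1=(suspect,v1) N1.N2=(alive,v0) N1.N3=(alive,v1)
Op 7: gossip N3<->N1 -> N3.N0=(alive,v0) N3.N1=(suspect,v1) N3.N2=(alive,v0) N3.N3=(dead,v1) | N1.N0=(alive,v0) N1.N1=(suspect,v1) N1.N2=(alive,v0) N1.N3=(alive,v1)
Op 8: N1 marks N1=alive -> (alive,v2)

Answer: alive 2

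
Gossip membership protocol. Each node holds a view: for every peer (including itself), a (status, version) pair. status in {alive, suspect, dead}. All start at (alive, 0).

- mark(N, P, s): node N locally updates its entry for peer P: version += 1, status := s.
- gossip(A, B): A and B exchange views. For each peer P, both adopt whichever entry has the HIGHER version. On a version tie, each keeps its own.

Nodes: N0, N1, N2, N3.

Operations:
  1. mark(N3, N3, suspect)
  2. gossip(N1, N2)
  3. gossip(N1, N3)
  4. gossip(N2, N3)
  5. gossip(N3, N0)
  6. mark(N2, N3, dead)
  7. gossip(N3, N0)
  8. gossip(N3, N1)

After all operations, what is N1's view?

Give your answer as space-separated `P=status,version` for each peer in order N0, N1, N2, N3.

Answer: N0=alive,0 N1=alive,0 N2=alive,0 N3=suspect,1

Derivation:
Op 1: N3 marks N3=suspect -> (suspect,v1)
Op 2: gossip N1<->N2 -> N1.N0=(alive,v0) N1.N1=(alive,v0) N1.N2=(alive,v0) N1.N3=(alive,v0) | N2.N0=(alive,v0) N2.N1=(alive,v0) N2.N2=(alive,v0) N2.N3=(alive,v0)
Op 3: gossip N1<->N3 -> N1.N0=(alive,v0) N1.N1=(alive,v0) N1.N2=(alive,v0) N1.N3=(suspect,v1) | N3.N0=(alive,v0) N3.N1=(alive,v0) N3.N2=(alive,v0) N3.N3=(suspect,v1)
Op 4: gossip N2<->N3 -> N2.N0=(alive,v0) N2.N1=(alive,v0) N2.N2=(alive,v0) N2.N3=(suspect,v1) | N3.N0=(alive,v0) N3.N1=(alive,v0) N3.N2=(alive,v0) N3.N3=(suspect,v1)
Op 5: gossip N3<->N0 -> N3.N0=(alive,v0) N3.N1=(alive,v0) N3.N2=(alive,v0) N3.N3=(suspect,v1) | N0.N0=(alive,v0) N0.N1=(alive,v0) N0.N2=(alive,v0) N0.N3=(suspect,v1)
Op 6: N2 marks N3=dead -> (dead,v2)
Op 7: gossip N3<->N0 -> N3.N0=(alive,v0) N3.N1=(alive,v0) N3.N2=(alive,v0) N3.N3=(suspect,v1) | N0.N0=(alive,v0) N0.N1=(alive,v0) N0.N2=(alive,v0) N0.N3=(suspect,v1)
Op 8: gossip N3<->N1 -> N3.N0=(alive,v0) N3.N1=(alive,v0) N3.N2=(alive,v0) N3.N3=(suspect,v1) | N1.N0=(alive,v0) N1.N1=(alive,v0) N1.N2=(alive,v0) N1.N3=(suspect,v1)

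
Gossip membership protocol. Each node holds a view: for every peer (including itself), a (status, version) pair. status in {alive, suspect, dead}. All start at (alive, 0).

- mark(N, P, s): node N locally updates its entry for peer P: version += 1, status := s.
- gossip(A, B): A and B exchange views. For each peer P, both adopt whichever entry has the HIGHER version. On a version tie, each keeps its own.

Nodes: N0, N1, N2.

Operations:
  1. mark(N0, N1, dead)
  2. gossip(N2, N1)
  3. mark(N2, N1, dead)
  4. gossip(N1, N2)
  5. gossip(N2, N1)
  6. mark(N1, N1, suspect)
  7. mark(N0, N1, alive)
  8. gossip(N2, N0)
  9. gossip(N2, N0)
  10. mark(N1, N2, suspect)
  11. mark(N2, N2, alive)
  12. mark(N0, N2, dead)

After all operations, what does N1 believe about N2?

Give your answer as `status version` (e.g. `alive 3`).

Op 1: N0 marks N1=dead -> (dead,v1)
Op 2: gossip N2<->N1 -> N2.N0=(alive,v0) N2.N1=(alive,v0) N2.N2=(alive,v0) | N1.N0=(alive,v0) N1.N1=(alive,v0) N1.N2=(alive,v0)
Op 3: N2 marks N1=dead -> (dead,v1)
Op 4: gossip N1<->N2 -> N1.N0=(alive,v0) N1.N1=(dead,v1) N1.N2=(alive,v0) | N2.N0=(alive,v0) N2.N1=(dead,v1) N2.N2=(alive,v0)
Op 5: gossip N2<->N1 -> N2.N0=(alive,v0) N2.N1=(dead,v1) N2.N2=(alive,v0) | N1.N0=(alive,v0) N1.N1=(dead,v1) N1.N2=(alive,v0)
Op 6: N1 marks N1=suspect -> (suspect,v2)
Op 7: N0 marks N1=alive -> (alive,v2)
Op 8: gossip N2<->N0 -> N2.N0=(alive,v0) N2.N1=(alive,v2) N2.N2=(alive,v0) | N0.N0=(alive,v0) N0.N1=(alive,v2) N0.N2=(alive,v0)
Op 9: gossip N2<->N0 -> N2.N0=(alive,v0) N2.N1=(alive,v2) N2.N2=(alive,v0) | N0.N0=(alive,v0) N0.N1=(alive,v2) N0.N2=(alive,v0)
Op 10: N1 marks N2=suspect -> (suspect,v1)
Op 11: N2 marks N2=alive -> (alive,v1)
Op 12: N0 marks N2=dead -> (dead,v1)

Answer: suspect 1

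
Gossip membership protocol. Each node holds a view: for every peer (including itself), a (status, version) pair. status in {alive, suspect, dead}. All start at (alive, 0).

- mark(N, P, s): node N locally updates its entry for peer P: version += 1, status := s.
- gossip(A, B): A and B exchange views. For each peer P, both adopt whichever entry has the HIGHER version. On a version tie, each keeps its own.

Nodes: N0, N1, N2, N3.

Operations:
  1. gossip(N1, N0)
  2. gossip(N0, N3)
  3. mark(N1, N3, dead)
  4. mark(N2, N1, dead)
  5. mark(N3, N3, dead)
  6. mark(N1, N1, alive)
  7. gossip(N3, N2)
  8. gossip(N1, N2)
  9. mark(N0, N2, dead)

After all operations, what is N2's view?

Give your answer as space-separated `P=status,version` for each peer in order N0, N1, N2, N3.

Op 1: gossip N1<->N0 -> N1.N0=(alive,v0) N1.N1=(alive,v0) N1.N2=(alive,v0) N1.N3=(alive,v0) | N0.N0=(alive,v0) N0.N1=(alive,v0) N0.N2=(alive,v0) N0.N3=(alive,v0)
Op 2: gossip N0<->N3 -> N0.N0=(alive,v0) N0.N1=(alive,v0) N0.N2=(alive,v0) N0.N3=(alive,v0) | N3.N0=(alive,v0) N3.N1=(alive,v0) N3.N2=(alive,v0) N3.N3=(alive,v0)
Op 3: N1 marks N3=dead -> (dead,v1)
Op 4: N2 marks N1=dead -> (dead,v1)
Op 5: N3 marks N3=dead -> (dead,v1)
Op 6: N1 marks N1=alive -> (alive,v1)
Op 7: gossip N3<->N2 -> N3.N0=(alive,v0) N3.N1=(dead,v1) N3.N2=(alive,v0) N3.N3=(dead,v1) | N2.N0=(alive,v0) N2.N1=(dead,v1) N2.N2=(alive,v0) N2.N3=(dead,v1)
Op 8: gossip N1<->N2 -> N1.N0=(alive,v0) N1.N1=(alive,v1) N1.N2=(alive,v0) N1.N3=(dead,v1) | N2.N0=(alive,v0) N2.N1=(dead,v1) N2.N2=(alive,v0) N2.N3=(dead,v1)
Op 9: N0 marks N2=dead -> (dead,v1)

Answer: N0=alive,0 N1=dead,1 N2=alive,0 N3=dead,1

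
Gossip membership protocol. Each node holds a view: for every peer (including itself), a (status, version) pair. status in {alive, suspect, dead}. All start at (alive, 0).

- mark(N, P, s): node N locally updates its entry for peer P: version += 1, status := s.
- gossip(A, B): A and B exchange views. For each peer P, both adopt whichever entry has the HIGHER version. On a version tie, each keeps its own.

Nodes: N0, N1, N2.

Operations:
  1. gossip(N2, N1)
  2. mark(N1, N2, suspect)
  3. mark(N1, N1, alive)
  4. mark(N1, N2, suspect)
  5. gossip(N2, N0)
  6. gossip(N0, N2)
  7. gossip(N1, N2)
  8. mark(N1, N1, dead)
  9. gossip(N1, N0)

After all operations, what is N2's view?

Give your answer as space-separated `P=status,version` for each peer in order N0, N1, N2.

Op 1: gossip N2<->N1 -> N2.N0=(alive,v0) N2.N1=(alive,v0) N2.N2=(alive,v0) | N1.N0=(alive,v0) N1.N1=(alive,v0) N1.N2=(alive,v0)
Op 2: N1 marks N2=suspect -> (suspect,v1)
Op 3: N1 marks N1=alive -> (alive,v1)
Op 4: N1 marks N2=suspect -> (suspect,v2)
Op 5: gossip N2<->N0 -> N2.N0=(alive,v0) N2.N1=(alive,v0) N2.N2=(alive,v0) | N0.N0=(alive,v0) N0.N1=(alive,v0) N0.N2=(alive,v0)
Op 6: gossip N0<->N2 -> N0.N0=(alive,v0) N0.N1=(alive,v0) N0.N2=(alive,v0) | N2.N0=(alive,v0) N2.N1=(alive,v0) N2.N2=(alive,v0)
Op 7: gossip N1<->N2 -> N1.N0=(alive,v0) N1.N1=(alive,v1) N1.N2=(suspect,v2) | N2.N0=(alive,v0) N2.N1=(alive,v1) N2.N2=(suspect,v2)
Op 8: N1 marks N1=dead -> (dead,v2)
Op 9: gossip N1<->N0 -> N1.N0=(alive,v0) N1.N1=(dead,v2) N1.N2=(suspect,v2) | N0.N0=(alive,v0) N0.N1=(dead,v2) N0.N2=(suspect,v2)

Answer: N0=alive,0 N1=alive,1 N2=suspect,2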